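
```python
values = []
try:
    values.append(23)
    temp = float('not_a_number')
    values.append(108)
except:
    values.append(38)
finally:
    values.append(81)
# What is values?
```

Step-by-step execution trace:
1. try: `values.append(23)` → values = [23].
2. `temp = float('not_a_number')` raises ValueError; `values.append(108)` is not reached.
3. bare `except` matches → `values.append(38)` → values = [23, 38].
4. finally always runs: `values.append(81)` → values = [23, 38, 81].
Result: [23, 38, 81]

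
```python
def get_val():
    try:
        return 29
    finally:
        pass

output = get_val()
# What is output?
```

Step-by-step execution trace:
1. `get_val()` enters try: `return 29` sets pending return value 29.
2. Before returning, `finally: pass` runs (no effect).
3. get_val() returns 29 → output = 29.
Result: 29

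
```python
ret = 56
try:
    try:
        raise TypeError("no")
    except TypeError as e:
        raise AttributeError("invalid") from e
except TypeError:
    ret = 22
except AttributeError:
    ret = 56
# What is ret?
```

Step-by-step execution trace:
1. Inner try raises TypeError; inner `except TypeError as e` catches it.
2. `raise AttributeError(...) from e` raises AttributeError (TypeError is attached as __cause__, but only AttributeError is active).
3. Outer `except TypeError` does not match AttributeError; skipped.
4. Outer `except AttributeError` matches → ret = 56.
Result: 56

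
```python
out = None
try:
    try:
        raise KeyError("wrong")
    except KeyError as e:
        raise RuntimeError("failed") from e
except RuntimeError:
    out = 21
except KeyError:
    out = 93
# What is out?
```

Step-by-step execution trace:
1. Inner try raises KeyError; inner `except KeyError as e` catches it.
2. `raise RuntimeError(...) from e` raises RuntimeError (KeyError is attached as __cause__, but only RuntimeError is active).
3. Outer `except RuntimeError` matches → out = 21.
4. `except KeyError` is not reached.
Result: 21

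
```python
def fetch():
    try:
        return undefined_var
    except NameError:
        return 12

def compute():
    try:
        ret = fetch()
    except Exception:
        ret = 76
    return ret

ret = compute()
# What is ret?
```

Step-by-step execution trace:
1. `compute()` calls `fetch()`.
2. In fetch: `undefined_var` raises NameError; `except NameError` catches it → returns 12.
3. In compute: `ret = fetch()` → ret = 12. No exception reaches compute.
4. `except Exception` is skipped; compute returns 12.
5. ret = 12.
Result: 12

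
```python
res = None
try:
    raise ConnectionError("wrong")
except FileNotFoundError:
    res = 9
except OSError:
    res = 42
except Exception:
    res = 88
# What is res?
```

Step-by-step execution trace:
1. `raise ConnectionError(...)` raises ConnectionError.
2. `except FileNotFoundError` does not match (ConnectionError is not a subclass of FileNotFoundError); skipped.
3. `except OSError` matches (ConnectionError is a subclass of OSError) → res = 42.
4. `except Exception` is not reached.
Result: 42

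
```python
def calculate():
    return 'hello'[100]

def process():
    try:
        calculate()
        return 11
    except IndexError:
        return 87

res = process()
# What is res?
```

Step-by-step execution trace:
1. `process()` calls `calculate()`.
2. `calculate()` evaluates `'hello'[100]`, which raises IndexError; it propagates to the caller.
3. `return 11` is not reached.
4. `except IndexError` in process matches → returns 87.
5. res = 87.
Result: 87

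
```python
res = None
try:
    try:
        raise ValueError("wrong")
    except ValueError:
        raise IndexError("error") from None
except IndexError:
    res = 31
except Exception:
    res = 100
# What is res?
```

Step-by-step execution trace:
1. Inner try raises ValueError; inner `except ValueError` catches it.
2. `raise IndexError(...) from None` raises IndexError (from None suppresses __context__, but the active exception is still IndexError).
3. Outer `except IndexError` matches → res = 31.
4. `except Exception` is not reached.
Result: 31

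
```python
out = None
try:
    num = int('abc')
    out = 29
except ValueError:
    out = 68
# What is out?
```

Step-by-step execution trace:
1. `num = int('abc')` raises ValueError.
2. `out = 29` is not reached.
3. `except ValueError` matches → out = 68.
Result: 68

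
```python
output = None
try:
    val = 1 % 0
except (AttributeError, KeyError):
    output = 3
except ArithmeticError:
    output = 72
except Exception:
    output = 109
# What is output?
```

Step-by-step execution trace:
1. `val = 1 % 0` raises ZeroDivisionError.
2. `except (AttributeError, KeyError)` does not match ZeroDivisionError; skipped.
3. `except ArithmeticError` matches (ZeroDivisionError is a subclass of ArithmeticError) → output = 72.
4. `except Exception` is not reached.
Result: 72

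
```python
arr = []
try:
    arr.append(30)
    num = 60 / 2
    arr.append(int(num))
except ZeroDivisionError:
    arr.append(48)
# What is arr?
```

Step-by-step execution trace:
1. try: `arr.append(30)` → arr = [30].
2. `num = 60 / 2` → num = 30.0. No exception raised.
3. `arr.append(int(num))` → arr = [30, 30].
4. `except ZeroDivisionError` is skipped (no exception was raised).
Result: [30, 30]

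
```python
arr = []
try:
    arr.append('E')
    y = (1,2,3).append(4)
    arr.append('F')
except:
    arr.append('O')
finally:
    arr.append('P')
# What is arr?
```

Step-by-step execution trace:
1. try: `arr.append('E')` → arr = ['E'].
2. `y = (1,2,3).append(4)` raises AttributeError; `arr.append('F')` is not reached.
3. bare `except` matches → `arr.append('O')` → arr = ['E', 'O'].
4. finally always runs: `arr.append('P')` → arr = ['E', 'O', 'P'].
Result: ['E', 'O', 'P']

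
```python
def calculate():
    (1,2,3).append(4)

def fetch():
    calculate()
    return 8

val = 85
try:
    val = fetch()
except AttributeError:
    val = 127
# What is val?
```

Step-by-step execution trace:
1. val starts at 85.
2. try: `fetch()` calls `calculate()`.
3. `calculate()` evaluates `(1,2,3).append(4)`, which raises AttributeError; it propagates through fetch (uncaught).
4. `return 8` in fetch is not reached; the assignment to val does not complete.
5. `except AttributeError` matches → val = 127.
Result: 127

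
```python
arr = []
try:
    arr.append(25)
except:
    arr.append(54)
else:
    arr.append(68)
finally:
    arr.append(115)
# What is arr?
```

Step-by-step execution trace:
1. try: `arr.append(25)` → arr = [25]. No exception raised.
2. `except` is skipped.
3. `else` runs: `arr.append(68)` → arr = [25, 68].
4. `finally` always runs: `arr.append(115)` → arr = [25, 68, 115].
Result: [25, 68, 115]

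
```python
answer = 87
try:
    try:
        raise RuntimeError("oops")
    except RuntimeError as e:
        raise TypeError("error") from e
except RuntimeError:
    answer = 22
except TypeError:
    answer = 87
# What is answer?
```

Step-by-step execution trace:
1. Inner try raises RuntimeError; inner `except RuntimeError as e` catches it.
2. `raise TypeError(...) from e` raises TypeError (RuntimeError is attached as __cause__, but only TypeError is active).
3. Outer `except RuntimeError` does not match TypeError; skipped.
4. Outer `except TypeError` matches → answer = 87.
Result: 87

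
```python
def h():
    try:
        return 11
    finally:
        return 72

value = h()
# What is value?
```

Step-by-step execution trace:
1. `h()` enters try: `return 11` sets pending return value 11.
2. Before returning, `finally: return 72` runs and overrides the pending return.
3. h() returns 72 → value = 72.
Result: 72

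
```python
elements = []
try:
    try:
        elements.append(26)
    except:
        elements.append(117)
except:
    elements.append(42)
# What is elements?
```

Step-by-step execution trace:
1. Inner try: `elements.append(26)` → elements = [26]. No exception raised.
2. Inner `except` is skipped.
3. Inner try completes normally; outer `except` is skipped.
Result: [26]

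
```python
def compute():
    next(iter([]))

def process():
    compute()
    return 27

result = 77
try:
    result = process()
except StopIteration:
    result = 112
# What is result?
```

Step-by-step execution trace:
1. result starts at 77.
2. try: `process()` calls `compute()`.
3. `compute()` evaluates `next(iter([]))`, which raises StopIteration; it propagates through process (uncaught).
4. `return 27` in process is not reached; the assignment to result does not complete.
5. `except StopIteration` matches → result = 112.
Result: 112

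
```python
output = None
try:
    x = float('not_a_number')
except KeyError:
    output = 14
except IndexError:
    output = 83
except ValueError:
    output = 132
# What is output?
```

Step-by-step execution trace:
1. `x = float('not_a_number')` raises ValueError.
2. `except KeyError` does not match ValueError; skipped.
3. `except IndexError` does not match ValueError; skipped.
4. `except ValueError` matches → output = 132.
Result: 132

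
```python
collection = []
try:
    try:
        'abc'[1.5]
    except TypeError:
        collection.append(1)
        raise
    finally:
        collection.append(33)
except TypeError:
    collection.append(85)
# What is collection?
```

Step-by-step execution trace:
1. Inner try: `'abc'[1.5]` raises TypeError.
2. Inner `except TypeError` matches → `collection.append(1)` → collection = [1].
3. bare `raise` re-raises TypeError.
4. Inner `finally` runs during unwinding: `collection.append(33)` → collection = [1, 33].
5. Outer `except TypeError` matches → `collection.append(85)` → collection = [1, 33, 85].
Result: [1, 33, 85]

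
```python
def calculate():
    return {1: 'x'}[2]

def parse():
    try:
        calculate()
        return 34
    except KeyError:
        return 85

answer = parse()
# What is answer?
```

Step-by-step execution trace:
1. `parse()` calls `calculate()`.
2. `calculate()` evaluates `{1: 'x'}[2]`, which raises KeyError; it propagates to the caller.
3. `return 34` is not reached.
4. `except KeyError` in parse matches → returns 85.
5. answer = 85.
Result: 85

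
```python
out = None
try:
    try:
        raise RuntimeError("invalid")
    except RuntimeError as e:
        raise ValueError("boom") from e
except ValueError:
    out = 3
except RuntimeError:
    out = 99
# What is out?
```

Step-by-step execution trace:
1. Inner try raises RuntimeError; inner `except RuntimeError as e` catches it.
2. `raise ValueError(...) from e` raises ValueError (RuntimeError is attached as __cause__, but only ValueError is active).
3. Outer `except ValueError` matches → out = 3.
4. `except RuntimeError` is not reached.
Result: 3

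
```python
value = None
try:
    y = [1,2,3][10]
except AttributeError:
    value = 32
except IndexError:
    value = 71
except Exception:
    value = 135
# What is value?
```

Step-by-step execution trace:
1. `y = [1,2,3][10]` raises IndexError.
2. `except AttributeError` does not match IndexError; skipped.
3. `except IndexError` matches → value = 71.
4. Remaining except clauses are skipped.
Result: 71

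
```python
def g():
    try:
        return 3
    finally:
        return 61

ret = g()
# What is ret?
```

Step-by-step execution trace:
1. `g()` enters try: `return 3` sets pending return value 3.
2. Before returning, `finally: return 61` runs and overrides the pending return.
3. g() returns 61 → ret = 61.
Result: 61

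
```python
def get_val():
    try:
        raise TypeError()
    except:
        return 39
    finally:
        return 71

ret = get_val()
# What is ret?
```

Step-by-step execution trace:
1. `get_val()` enters try: `raise TypeError()` raises TypeError.
2. bare `except` matches → `return 39` sets pending return value 39.
3. Before returning, `finally: return 71` runs and overrides the pending return.
4. get_val() returns 71 → ret = 71.
Result: 71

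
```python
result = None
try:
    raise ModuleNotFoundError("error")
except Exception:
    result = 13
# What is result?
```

Step-by-step execution trace:
1. `raise ModuleNotFoundError(...)` raises ModuleNotFoundError.
2. `except Exception` matches (ModuleNotFoundError is a subclass of Exception) → result = 13.
Result: 13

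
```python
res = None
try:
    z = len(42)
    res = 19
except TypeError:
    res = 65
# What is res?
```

Step-by-step execution trace:
1. `z = len(42)` raises TypeError.
2. `res = 19` is not reached.
3. `except TypeError` matches → res = 65.
Result: 65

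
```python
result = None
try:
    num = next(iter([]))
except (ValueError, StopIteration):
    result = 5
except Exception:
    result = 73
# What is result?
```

Step-by-step execution trace:
1. `num = next(iter([]))` raises StopIteration.
2. `except (ValueError, StopIteration)` matches (StopIteration is in the tuple) → result = 5.
3. `except Exception` is not reached.
Result: 5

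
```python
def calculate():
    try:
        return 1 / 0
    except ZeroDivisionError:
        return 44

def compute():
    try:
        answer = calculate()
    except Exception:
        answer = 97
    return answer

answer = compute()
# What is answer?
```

Step-by-step execution trace:
1. `compute()` calls `calculate()`.
2. In calculate: `1 / 0` raises ZeroDivisionError; `except ZeroDivisionError` catches it → returns 44.
3. In compute: `answer = calculate()` → answer = 44. No exception reaches compute.
4. `except Exception` is skipped; compute returns 44.
5. answer = 44.
Result: 44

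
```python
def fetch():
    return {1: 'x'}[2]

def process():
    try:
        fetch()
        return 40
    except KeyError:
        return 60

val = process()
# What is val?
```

Step-by-step execution trace:
1. `process()` calls `fetch()`.
2. `fetch()` evaluates `{1: 'x'}[2]`, which raises KeyError; it propagates to the caller.
3. `return 40` is not reached.
4. `except KeyError` in process matches → returns 60.
5. val = 60.
Result: 60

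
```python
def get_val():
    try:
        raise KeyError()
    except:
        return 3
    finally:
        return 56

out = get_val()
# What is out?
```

Step-by-step execution trace:
1. `get_val()` enters try: `raise KeyError()` raises KeyError.
2. bare `except` matches → `return 3` sets pending return value 3.
3. Before returning, `finally: return 56` runs and overrides the pending return.
4. get_val() returns 56 → out = 56.
Result: 56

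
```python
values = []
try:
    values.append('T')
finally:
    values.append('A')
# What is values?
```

Step-by-step execution trace:
1. try: `values.append('T')` → values = ['T'].
2. The try body completes without raising.
3. finally always runs: `values.append('A')` → values = ['T', 'A'].
Result: ['T', 'A']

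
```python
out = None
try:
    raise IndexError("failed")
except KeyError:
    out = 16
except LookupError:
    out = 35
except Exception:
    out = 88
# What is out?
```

Step-by-step execution trace:
1. `raise IndexError(...)` raises IndexError.
2. `except KeyError` does not match (IndexError is not a subclass of KeyError); skipped.
3. `except LookupError` matches (IndexError is a subclass of LookupError) → out = 35.
4. `except Exception` is not reached.
Result: 35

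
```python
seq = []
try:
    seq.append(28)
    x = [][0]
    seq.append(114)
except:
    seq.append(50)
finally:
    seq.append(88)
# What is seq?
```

Step-by-step execution trace:
1. try: `seq.append(28)` → seq = [28].
2. `x = [][0]` raises IndexError; `seq.append(114)` is not reached.
3. bare `except` matches → `seq.append(50)` → seq = [28, 50].
4. finally always runs: `seq.append(88)` → seq = [28, 50, 88].
Result: [28, 50, 88]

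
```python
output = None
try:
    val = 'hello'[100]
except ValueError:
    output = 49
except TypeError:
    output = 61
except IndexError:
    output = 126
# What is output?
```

Step-by-step execution trace:
1. `val = 'hello'[100]` raises IndexError.
2. `except ValueError` does not match IndexError; skipped.
3. `except TypeError` does not match IndexError; skipped.
4. `except IndexError` matches → output = 126.
Result: 126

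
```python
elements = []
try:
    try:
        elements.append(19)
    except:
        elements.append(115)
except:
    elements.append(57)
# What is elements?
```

Step-by-step execution trace:
1. Inner try: `elements.append(19)` → elements = [19]. No exception raised.
2. Inner `except` is skipped.
3. Inner try completes normally; outer `except` is skipped.
Result: [19]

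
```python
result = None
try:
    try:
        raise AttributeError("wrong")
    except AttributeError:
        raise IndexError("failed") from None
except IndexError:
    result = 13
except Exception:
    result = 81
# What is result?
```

Step-by-step execution trace:
1. Inner try raises AttributeError; inner `except AttributeError` catches it.
2. `raise IndexError(...) from None` raises IndexError (from None suppresses __context__, but the active exception is still IndexError).
3. Outer `except IndexError` matches → result = 13.
4. `except Exception` is not reached.
Result: 13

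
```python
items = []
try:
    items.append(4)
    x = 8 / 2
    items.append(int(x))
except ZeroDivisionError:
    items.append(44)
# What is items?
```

Step-by-step execution trace:
1. try: `items.append(4)` → items = [4].
2. `x = 8 / 2` → x = 4.0. No exception raised.
3. `items.append(int(x))` → items = [4, 4].
4. `except ZeroDivisionError` is skipped (no exception was raised).
Result: [4, 4]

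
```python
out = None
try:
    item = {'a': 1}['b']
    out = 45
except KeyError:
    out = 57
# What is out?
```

Step-by-step execution trace:
1. `item = {'a': 1}['b']` raises KeyError.
2. `out = 45` is not reached.
3. `except KeyError` matches → out = 57.
Result: 57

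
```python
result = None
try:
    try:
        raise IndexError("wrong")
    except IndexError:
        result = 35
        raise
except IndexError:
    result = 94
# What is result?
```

Step-by-step execution trace:
1. Inner try: `raise IndexError("wrong")` raises IndexError.
2. Inner `except IndexError` matches → result = 35.
3. bare `raise` re-raises the same IndexError.
4. Outer `except IndexError` matches → result = 94.
Result: 94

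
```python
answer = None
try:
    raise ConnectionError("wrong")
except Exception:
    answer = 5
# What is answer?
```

Step-by-step execution trace:
1. `raise ConnectionError(...)` raises ConnectionError.
2. `except Exception` matches (ConnectionError is a subclass of Exception) → answer = 5.
Result: 5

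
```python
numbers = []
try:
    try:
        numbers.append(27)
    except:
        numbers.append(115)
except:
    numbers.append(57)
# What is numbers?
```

Step-by-step execution trace:
1. Inner try: `numbers.append(27)` → numbers = [27]. No exception raised.
2. Inner `except` is skipped.
3. Inner try completes normally; outer `except` is skipped.
Result: [27]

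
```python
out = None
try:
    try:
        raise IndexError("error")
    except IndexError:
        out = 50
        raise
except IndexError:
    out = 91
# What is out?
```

Step-by-step execution trace:
1. Inner try: `raise IndexError("error")` raises IndexError.
2. Inner `except IndexError` matches → out = 50.
3. bare `raise` re-raises the same IndexError.
4. Outer `except IndexError` matches → out = 91.
Result: 91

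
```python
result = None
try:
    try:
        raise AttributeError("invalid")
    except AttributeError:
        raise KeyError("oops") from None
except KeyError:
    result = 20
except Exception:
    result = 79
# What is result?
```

Step-by-step execution trace:
1. Inner try raises AttributeError; inner `except AttributeError` catches it.
2. `raise KeyError(...) from None` raises KeyError (from None suppresses __context__, but the active exception is still KeyError).
3. Outer `except KeyError` matches → result = 20.
4. `except Exception` is not reached.
Result: 20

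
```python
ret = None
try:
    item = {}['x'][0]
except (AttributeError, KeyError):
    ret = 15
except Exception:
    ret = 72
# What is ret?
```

Step-by-step execution trace:
1. `item = {}['x'][0]` raises KeyError.
2. `except (AttributeError, KeyError)` matches (KeyError is in the tuple) → ret = 15.
3. `except Exception` is not reached.
Result: 15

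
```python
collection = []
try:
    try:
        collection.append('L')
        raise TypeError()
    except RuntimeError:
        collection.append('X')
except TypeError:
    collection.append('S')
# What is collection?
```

Step-by-step execution trace:
1. Inner try: `collection.append('L')` → collection = ['L'].
2. `raise TypeError()` raises TypeError.
3. Inner `except RuntimeError` does not match TypeError; exception propagates to outer try.
4. Outer `except TypeError` matches → `collection.append('S')` → collection = ['L', 'S'].
Result: ['L', 'S']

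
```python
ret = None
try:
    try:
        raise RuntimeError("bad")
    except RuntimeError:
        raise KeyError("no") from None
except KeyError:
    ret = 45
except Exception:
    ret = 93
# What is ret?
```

Step-by-step execution trace:
1. Inner try raises RuntimeError; inner `except RuntimeError` catches it.
2. `raise KeyError(...) from None` raises KeyError (from None suppresses __context__, but the active exception is still KeyError).
3. Outer `except KeyError` matches → ret = 45.
4. `except Exception` is not reached.
Result: 45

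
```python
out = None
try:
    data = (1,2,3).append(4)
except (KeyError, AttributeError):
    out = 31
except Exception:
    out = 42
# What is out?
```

Step-by-step execution trace:
1. `data = (1,2,3).append(4)` raises AttributeError.
2. `except (KeyError, AttributeError)` matches (AttributeError is in the tuple) → out = 31.
3. `except Exception` is not reached.
Result: 31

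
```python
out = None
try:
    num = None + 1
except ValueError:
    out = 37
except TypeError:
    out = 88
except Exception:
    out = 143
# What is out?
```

Step-by-step execution trace:
1. `num = None + 1` raises TypeError.
2. `except ValueError` does not match TypeError; skipped.
3. `except TypeError` matches → out = 88.
4. Remaining except clauses are skipped.
Result: 88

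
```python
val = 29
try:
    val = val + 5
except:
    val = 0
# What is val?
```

Step-by-step execution trace:
1. val starts at 29.
2. try: `val = val + 5` → val = 34. No exception raised.
3. `except` is skipped.
Result: 34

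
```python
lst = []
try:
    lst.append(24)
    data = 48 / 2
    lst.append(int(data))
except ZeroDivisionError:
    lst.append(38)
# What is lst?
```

Step-by-step execution trace:
1. try: `lst.append(24)` → lst = [24].
2. `data = 48 / 2` → data = 24.0. No exception raised.
3. `lst.append(int(data))` → lst = [24, 24].
4. `except ZeroDivisionError` is skipped (no exception was raised).
Result: [24, 24]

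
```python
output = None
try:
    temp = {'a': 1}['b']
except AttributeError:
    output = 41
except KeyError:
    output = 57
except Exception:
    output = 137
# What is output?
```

Step-by-step execution trace:
1. `temp = {'a': 1}['b']` raises KeyError.
2. `except AttributeError` does not match KeyError; skipped.
3. `except KeyError` matches → output = 57.
4. Remaining except clauses are skipped.
Result: 57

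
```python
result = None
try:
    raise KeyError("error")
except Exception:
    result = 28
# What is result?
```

Step-by-step execution trace:
1. `raise KeyError(...)` raises KeyError.
2. `except Exception` matches (KeyError is a subclass of Exception) → result = 28.
Result: 28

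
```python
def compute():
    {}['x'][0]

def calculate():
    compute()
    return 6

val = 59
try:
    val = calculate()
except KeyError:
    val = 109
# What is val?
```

Step-by-step execution trace:
1. val starts at 59.
2. try: `calculate()` calls `compute()`.
3. `compute()` evaluates `{}['x'][0]`, which raises KeyError; it propagates through calculate (uncaught).
4. `return 6` in calculate is not reached; the assignment to val does not complete.
5. `except KeyError` matches → val = 109.
Result: 109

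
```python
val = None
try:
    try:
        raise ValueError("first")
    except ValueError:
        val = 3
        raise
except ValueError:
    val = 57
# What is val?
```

Step-by-step execution trace:
1. Inner try: `raise ValueError("first")` raises ValueError.
2. Inner `except ValueError` matches → val = 3.
3. bare `raise` re-raises the same ValueError.
4. Outer `except ValueError` matches → val = 57.
Result: 57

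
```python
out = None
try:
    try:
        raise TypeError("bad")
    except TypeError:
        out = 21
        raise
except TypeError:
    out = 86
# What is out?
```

Step-by-step execution trace:
1. Inner try: `raise TypeError("bad")` raises TypeError.
2. Inner `except TypeError` matches → out = 21.
3. bare `raise` re-raises the same TypeError.
4. Outer `except TypeError` matches → out = 86.
Result: 86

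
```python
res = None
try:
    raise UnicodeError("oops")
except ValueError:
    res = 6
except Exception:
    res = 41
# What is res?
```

Step-by-step execution trace:
1. `raise UnicodeError(...)` raises UnicodeError.
2. `except ValueError` matches (UnicodeError is a subclass of ValueError) → res = 6.
3. `except Exception` is not reached.
Result: 6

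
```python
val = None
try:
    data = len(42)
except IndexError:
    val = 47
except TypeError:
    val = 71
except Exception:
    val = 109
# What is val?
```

Step-by-step execution trace:
1. `data = len(42)` raises TypeError.
2. `except IndexError` does not match TypeError; skipped.
3. `except TypeError` matches → val = 71.
4. Remaining except clauses are skipped.
Result: 71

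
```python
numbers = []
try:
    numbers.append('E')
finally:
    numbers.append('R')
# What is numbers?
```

Step-by-step execution trace:
1. try: `numbers.append('E')` → numbers = ['E'].
2. The try body completes without raising.
3. finally always runs: `numbers.append('R')` → numbers = ['E', 'R'].
Result: ['E', 'R']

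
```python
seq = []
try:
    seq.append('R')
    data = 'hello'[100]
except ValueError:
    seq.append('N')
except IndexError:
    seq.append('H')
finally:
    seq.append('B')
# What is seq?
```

Step-by-step execution trace:
1. try: `seq.append('R')` → seq = ['R'].
2. `data = 'hello'[100]` raises IndexError.
3. `except ValueError` does not match IndexError; skipped.
4. `except IndexError` matches → `seq.append('H')` → seq = ['R', 'H'].
5. finally always runs: `seq.append('B')` → seq = ['R', 'H', 'B'].
Result: ['R', 'H', 'B']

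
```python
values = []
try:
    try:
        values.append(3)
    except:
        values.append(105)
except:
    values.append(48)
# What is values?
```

Step-by-step execution trace:
1. Inner try: `values.append(3)` → values = [3]. No exception raised.
2. Inner `except` is skipped.
3. Inner try completes normally; outer `except` is skipped.
Result: [3]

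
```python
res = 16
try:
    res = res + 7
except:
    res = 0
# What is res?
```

Step-by-step execution trace:
1. res starts at 16.
2. try: `res = res + 7` → res = 23. No exception raised.
3. `except` is skipped.
Result: 23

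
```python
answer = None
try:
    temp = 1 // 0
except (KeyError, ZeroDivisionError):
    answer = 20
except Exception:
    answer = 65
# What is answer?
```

Step-by-step execution trace:
1. `temp = 1 // 0` raises ZeroDivisionError.
2. `except (KeyError, ZeroDivisionError)` matches (ZeroDivisionError is in the tuple) → answer = 20.
3. `except Exception` is not reached.
Result: 20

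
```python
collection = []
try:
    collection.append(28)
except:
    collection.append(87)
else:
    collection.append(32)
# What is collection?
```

Step-by-step execution trace:
1. try: `collection.append(28)` → collection = [28]. No exception raised.
2. `except` is skipped.
3. `else` runs (try completed without exception): `collection.append(32)` → collection = [28, 32].
Result: [28, 32]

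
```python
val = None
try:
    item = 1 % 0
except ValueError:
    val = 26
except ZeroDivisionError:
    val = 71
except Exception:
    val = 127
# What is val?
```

Step-by-step execution trace:
1. `item = 1 % 0` raises ZeroDivisionError.
2. `except ValueError` does not match ZeroDivisionError; skipped.
3. `except ZeroDivisionError` matches → val = 71.
4. Remaining except clauses are skipped.
Result: 71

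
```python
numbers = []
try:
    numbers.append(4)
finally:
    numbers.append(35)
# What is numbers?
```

Step-by-step execution trace:
1. try: `numbers.append(4)` → numbers = [4].
2. The try body completes without raising.
3. finally always runs: `numbers.append(35)` → numbers = [4, 35].
Result: [4, 35]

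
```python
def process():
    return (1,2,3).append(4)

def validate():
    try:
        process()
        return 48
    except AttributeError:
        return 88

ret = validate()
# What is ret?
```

Step-by-step execution trace:
1. `validate()` calls `process()`.
2. `process()` evaluates `(1,2,3).append(4)`, which raises AttributeError; it propagates to the caller.
3. `return 48` is not reached.
4. `except AttributeError` in validate matches → returns 88.
5. ret = 88.
Result: 88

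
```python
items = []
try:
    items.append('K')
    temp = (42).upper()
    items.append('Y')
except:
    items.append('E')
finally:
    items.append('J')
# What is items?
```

Step-by-step execution trace:
1. try: `items.append('K')` → items = ['K'].
2. `temp = (42).upper()` raises AttributeError; `items.append('Y')` is not reached.
3. bare `except` matches → `items.append('E')` → items = ['K', 'E'].
4. finally always runs: `items.append('J')` → items = ['K', 'E', 'J'].
Result: ['K', 'E', 'J']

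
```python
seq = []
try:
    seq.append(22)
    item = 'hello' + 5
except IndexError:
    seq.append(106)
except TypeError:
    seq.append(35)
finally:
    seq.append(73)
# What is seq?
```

Step-by-step execution trace:
1. try: `seq.append(22)` → seq = [22].
2. `item = 'hello' + 5` raises TypeError.
3. `except IndexError` does not match TypeError; skipped.
4. `except TypeError` matches → `seq.append(35)` → seq = [22, 35].
5. finally always runs: `seq.append(73)` → seq = [22, 35, 73].
Result: [22, 35, 73]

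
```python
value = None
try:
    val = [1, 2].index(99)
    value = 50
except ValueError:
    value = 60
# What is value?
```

Step-by-step execution trace:
1. `val = [1, 2].index(99)` raises ValueError.
2. `value = 50` is not reached.
3. `except ValueError` matches → value = 60.
Result: 60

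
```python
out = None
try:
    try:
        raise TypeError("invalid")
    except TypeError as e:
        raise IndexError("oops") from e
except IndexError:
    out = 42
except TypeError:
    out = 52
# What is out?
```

Step-by-step execution trace:
1. Inner try raises TypeError; inner `except TypeError as e` catches it.
2. `raise IndexError(...) from e` raises IndexError (TypeError is attached as __cause__, but only IndexError is active).
3. Outer `except IndexError` matches → out = 42.
4. `except TypeError` is not reached.
Result: 42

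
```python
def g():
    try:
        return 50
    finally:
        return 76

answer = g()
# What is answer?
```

Step-by-step execution trace:
1. `g()` enters try: `return 50` sets pending return value 50.
2. Before returning, `finally: return 76` runs and overrides the pending return.
3. g() returns 76 → answer = 76.
Result: 76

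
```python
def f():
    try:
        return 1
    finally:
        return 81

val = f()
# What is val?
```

Step-by-step execution trace:
1. `f()` enters try: `return 1` sets pending return value 1.
2. Before returning, `finally: return 81` runs and overrides the pending return.
3. f() returns 81 → val = 81.
Result: 81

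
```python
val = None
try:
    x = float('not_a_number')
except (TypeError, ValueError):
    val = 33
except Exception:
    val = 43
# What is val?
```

Step-by-step execution trace:
1. `x = float('not_a_number')` raises ValueError.
2. `except (TypeError, ValueError)` matches (ValueError is in the tuple) → val = 33.
3. `except Exception` is not reached.
Result: 33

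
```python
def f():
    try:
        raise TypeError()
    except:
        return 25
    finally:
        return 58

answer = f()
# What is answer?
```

Step-by-step execution trace:
1. `f()` enters try: `raise TypeError()` raises TypeError.
2. bare `except` matches → `return 25` sets pending return value 25.
3. Before returning, `finally: return 58` runs and overrides the pending return.
4. f() returns 58 → answer = 58.
Result: 58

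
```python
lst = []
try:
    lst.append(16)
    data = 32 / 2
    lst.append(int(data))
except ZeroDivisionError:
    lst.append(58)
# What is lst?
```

Step-by-step execution trace:
1. try: `lst.append(16)` → lst = [16].
2. `data = 32 / 2` → data = 16.0. No exception raised.
3. `lst.append(int(data))` → lst = [16, 16].
4. `except ZeroDivisionError` is skipped (no exception was raised).
Result: [16, 16]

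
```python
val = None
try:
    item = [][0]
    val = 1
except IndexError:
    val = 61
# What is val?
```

Step-by-step execution trace:
1. `item = [][0]` raises IndexError.
2. `val = 1` is not reached.
3. `except IndexError` matches → val = 61.
Result: 61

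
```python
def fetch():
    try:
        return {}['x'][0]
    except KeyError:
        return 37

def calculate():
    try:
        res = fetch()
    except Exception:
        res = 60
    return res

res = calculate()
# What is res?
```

Step-by-step execution trace:
1. `calculate()` calls `fetch()`.
2. In fetch: `{}['x'][0]` raises KeyError; `except KeyError` catches it → returns 37.
3. In calculate: `res = fetch()` → res = 37. No exception reaches calculate.
4. `except Exception` is skipped; calculate returns 37.
5. res = 37.
Result: 37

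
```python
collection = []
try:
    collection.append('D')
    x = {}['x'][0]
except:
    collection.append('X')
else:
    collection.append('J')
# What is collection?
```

Step-by-step execution trace:
1. try: `collection.append('D')` → collection = ['D'].
2. `x = {}['x'][0]` raises KeyError.
3. bare `except` matches → `collection.append('X')` → collection = ['D', 'X'].
4. `else` is skipped (an exception was raised).
Result: ['D', 'X']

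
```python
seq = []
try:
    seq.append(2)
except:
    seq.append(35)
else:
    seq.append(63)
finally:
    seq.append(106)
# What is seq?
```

Step-by-step execution trace:
1. try: `seq.append(2)` → seq = [2]. No exception raised.
2. `except` is skipped.
3. `else` runs: `seq.append(63)` → seq = [2, 63].
4. `finally` always runs: `seq.append(106)` → seq = [2, 63, 106].
Result: [2, 63, 106]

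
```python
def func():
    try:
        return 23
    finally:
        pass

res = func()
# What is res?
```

Step-by-step execution trace:
1. `func()` enters try: `return 23` sets pending return value 23.
2. Before returning, `finally: pass` runs (no effect).
3. func() returns 23 → res = 23.
Result: 23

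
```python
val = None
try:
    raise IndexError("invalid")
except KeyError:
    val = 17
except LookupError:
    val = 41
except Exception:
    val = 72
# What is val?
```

Step-by-step execution trace:
1. `raise IndexError(...)` raises IndexError.
2. `except KeyError` does not match (IndexError is not a subclass of KeyError); skipped.
3. `except LookupError` matches (IndexError is a subclass of LookupError) → val = 41.
4. `except Exception` is not reached.
Result: 41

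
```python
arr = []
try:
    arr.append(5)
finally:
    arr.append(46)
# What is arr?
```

Step-by-step execution trace:
1. try: `arr.append(5)` → arr = [5].
2. The try body completes without raising.
3. finally always runs: `arr.append(46)` → arr = [5, 46].
Result: [5, 46]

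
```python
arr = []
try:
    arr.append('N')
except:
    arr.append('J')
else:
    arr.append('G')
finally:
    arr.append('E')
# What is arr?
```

Step-by-step execution trace:
1. try: `arr.append('N')` → arr = ['N']. No exception raised.
2. `except` is skipped.
3. `else` runs: `arr.append('G')` → arr = ['N', 'G'].
4. `finally` always runs: `arr.append('E')` → arr = ['N', 'G', 'E'].
Result: ['N', 'G', 'E']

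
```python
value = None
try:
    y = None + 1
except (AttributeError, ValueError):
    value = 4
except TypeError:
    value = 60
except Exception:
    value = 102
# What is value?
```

Step-by-step execution trace:
1. `y = None + 1` raises TypeError.
2. `except (AttributeError, ValueError)` does not match TypeError; skipped.
3. `except TypeError` matches (exact type match) → value = 60.
4. `except Exception` is not reached.
Result: 60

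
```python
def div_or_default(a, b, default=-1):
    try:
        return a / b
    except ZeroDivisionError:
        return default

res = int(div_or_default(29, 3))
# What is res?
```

Step-by-step execution trace:
1. `div_or_default(29, 3)` enters try: `return 29 / 3` → returns 9.666666666666666. No exception raised.
2. `except ZeroDivisionError` is skipped.
3. `int(9.666666666666666)` → 9 → res = 9.
Result: 9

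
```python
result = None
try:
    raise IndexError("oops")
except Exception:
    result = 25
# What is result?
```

Step-by-step execution trace:
1. `raise IndexError(...)` raises IndexError.
2. `except Exception` matches (IndexError is a subclass of Exception) → result = 25.
Result: 25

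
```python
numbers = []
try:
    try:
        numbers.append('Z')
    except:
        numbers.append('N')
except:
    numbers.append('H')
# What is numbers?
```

Step-by-step execution trace:
1. Inner try: `numbers.append('Z')` → numbers = ['Z']. No exception raised.
2. Inner `except` is skipped.
3. Inner try completes normally; outer `except` is skipped.
Result: ['Z']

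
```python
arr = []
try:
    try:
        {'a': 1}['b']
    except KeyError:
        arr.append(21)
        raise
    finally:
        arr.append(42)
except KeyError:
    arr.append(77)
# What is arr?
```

Step-by-step execution trace:
1. Inner try: `{'a': 1}['b']` raises KeyError.
2. Inner `except KeyError` matches → `arr.append(21)` → arr = [21].
3. bare `raise` re-raises KeyError.
4. Inner `finally` runs during unwinding: `arr.append(42)` → arr = [21, 42].
5. Outer `except KeyError` matches → `arr.append(77)` → arr = [21, 42, 77].
Result: [21, 42, 77]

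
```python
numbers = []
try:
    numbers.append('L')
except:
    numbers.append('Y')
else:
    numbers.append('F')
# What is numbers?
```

Step-by-step execution trace:
1. try: `numbers.append('L')` → numbers = ['L']. No exception raised.
2. `except` is skipped.
3. `else` runs (try completed without exception): `numbers.append('F')` → numbers = ['L', 'F'].
Result: ['L', 'F']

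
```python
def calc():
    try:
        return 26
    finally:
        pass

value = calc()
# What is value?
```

Step-by-step execution trace:
1. `calc()` enters try: `return 26` sets pending return value 26.
2. Before returning, `finally: pass` runs (no effect).
3. calc() returns 26 → value = 26.
Result: 26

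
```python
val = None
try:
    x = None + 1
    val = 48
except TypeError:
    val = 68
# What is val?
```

Step-by-step execution trace:
1. `x = None + 1` raises TypeError.
2. `val = 48` is not reached.
3. `except TypeError` matches → val = 68.
Result: 68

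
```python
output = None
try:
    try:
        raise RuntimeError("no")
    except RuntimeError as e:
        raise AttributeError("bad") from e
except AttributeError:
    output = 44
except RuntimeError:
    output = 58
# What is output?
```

Step-by-step execution trace:
1. Inner try raises RuntimeError; inner `except RuntimeError as e` catches it.
2. `raise AttributeError(...) from e` raises AttributeError (RuntimeError is attached as __cause__, but only AttributeError is active).
3. Outer `except AttributeError` matches → output = 44.
4. `except RuntimeError` is not reached.
Result: 44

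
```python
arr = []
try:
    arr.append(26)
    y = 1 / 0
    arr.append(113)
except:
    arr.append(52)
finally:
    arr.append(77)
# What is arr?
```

Step-by-step execution trace:
1. try: `arr.append(26)` → arr = [26].
2. `y = 1 / 0` raises ZeroDivisionError; `arr.append(113)` is not reached.
3. bare `except` matches → `arr.append(52)` → arr = [26, 52].
4. finally always runs: `arr.append(77)` → arr = [26, 52, 77].
Result: [26, 52, 77]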